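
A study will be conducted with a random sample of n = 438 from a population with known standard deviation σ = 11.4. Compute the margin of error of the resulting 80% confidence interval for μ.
Margin of error = 0.70

Margin of error = z* · σ/√n
= 1.282 · 11.4/√438
= 1.282 · 11.4/20.9284
= 0.70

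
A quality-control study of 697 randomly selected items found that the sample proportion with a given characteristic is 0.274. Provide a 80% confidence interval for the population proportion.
(0.252, 0.296)

Proportion CI:
SE = √(p̂(1-p̂)/n) = √(0.274 · 0.726 / 697) = 0.01689

z* = 1.282
Margin = z* · SE = 1.282 · 0.01689 = 0.0217

CI: 0.274 ± 0.0217 = (0.252, 0.296)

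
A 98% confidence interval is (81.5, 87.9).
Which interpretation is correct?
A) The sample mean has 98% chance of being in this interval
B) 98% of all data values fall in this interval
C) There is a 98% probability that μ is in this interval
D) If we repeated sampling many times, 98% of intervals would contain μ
D

A) Wrong — x̄ is observed and sits in the interval by construction.
B) Wrong — a CI is about the parameter μ, not individual data values.
C) Wrong — μ is fixed; the randomness lives in the interval, not in μ.
D) Correct — this is the frequentist long-run coverage interpretation.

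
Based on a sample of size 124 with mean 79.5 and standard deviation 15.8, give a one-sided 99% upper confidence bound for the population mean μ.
μ ≤ 82.84

Upper bound (one-sided):
t* = 2.357 (one-sided for 99%)
Upper bound = x̄ + t* · s/√n = 79.5 + 2.357 · 15.8/√124 = 82.84

We are 99% confident that μ ≤ 82.84.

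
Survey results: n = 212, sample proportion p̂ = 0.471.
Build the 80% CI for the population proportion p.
(0.427, 0.515)

Proportion CI:
SE = √(p̂(1-p̂)/n) = √(0.471 · 0.529 / 212) = 0.03428

z* = 1.282
Margin = z* · SE = 1.282 · 0.03428 = 0.0439

CI: 0.471 ± 0.0439 = (0.427, 0.515)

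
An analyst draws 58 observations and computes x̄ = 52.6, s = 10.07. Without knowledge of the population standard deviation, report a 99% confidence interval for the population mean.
(49.08, 56.12)

t-interval (σ unknown):
df = n - 1 = 57
t* = 2.665 for 99% confidence

Margin of error = t* · s/√n = 2.665 · 10.07/√58 = 3.52

CI: (49.08, 56.12)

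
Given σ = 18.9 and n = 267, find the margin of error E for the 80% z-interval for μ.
Margin of error = 1.48

Margin of error = z* · σ/√n
= 1.282 · 18.9/√267
= 1.282 · 18.9/16.3401
= 1.48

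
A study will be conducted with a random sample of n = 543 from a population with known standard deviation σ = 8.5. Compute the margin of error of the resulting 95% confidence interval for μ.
Margin of error = 0.71

Margin of error = z* · σ/√n
= 1.960 · 8.5/√543
= 1.960 · 8.5/23.3024
= 0.71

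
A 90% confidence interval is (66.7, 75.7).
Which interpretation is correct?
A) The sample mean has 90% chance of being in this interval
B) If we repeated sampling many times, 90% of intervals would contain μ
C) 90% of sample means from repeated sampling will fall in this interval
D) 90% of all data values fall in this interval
B

A) Wrong — x̄ is observed and sits in the interval by construction.
B) Correct — this is the frequentist long-run coverage interpretation.
C) Wrong — coverage applies to intervals containing μ, not to future x̄ values.
D) Wrong — a CI is about the parameter μ, not individual data values.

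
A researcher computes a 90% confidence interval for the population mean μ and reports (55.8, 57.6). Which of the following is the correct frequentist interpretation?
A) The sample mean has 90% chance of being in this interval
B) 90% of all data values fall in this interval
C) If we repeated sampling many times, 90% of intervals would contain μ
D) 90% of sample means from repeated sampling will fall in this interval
C

A) Wrong — x̄ is observed and sits in the interval by construction.
B) Wrong — a CI is about the parameter μ, not individual data values.
C) Correct — this is the frequentist long-run coverage interpretation.
D) Wrong — coverage applies to intervals containing μ, not to future x̄ values.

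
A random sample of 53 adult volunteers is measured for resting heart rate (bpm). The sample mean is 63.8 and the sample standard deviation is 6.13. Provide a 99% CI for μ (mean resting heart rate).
(61.55, 66.05)

t-interval (σ unknown):
df = n - 1 = 52
t* = 2.674 for 99% confidence

Margin of error = t* · s/√n = 2.674 · 6.13/√53 = 2.25

CI: (61.55, 66.05)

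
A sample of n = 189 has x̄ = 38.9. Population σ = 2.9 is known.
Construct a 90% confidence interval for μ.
(38.55, 39.25)

z-interval (σ known):
z* = 1.645 for 90% confidence

Margin of error = z* · σ/√n = 1.645 · 2.9/√189 = 0.35

CI: (38.9 - 0.35, 38.9 + 0.35) = (38.55, 39.25)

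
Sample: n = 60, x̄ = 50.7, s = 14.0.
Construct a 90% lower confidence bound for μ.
μ ≥ 48.36

Lower bound (one-sided):
t* = 1.296 (one-sided for 90%)
Lower bound = x̄ - t* · s/√n = 50.7 - 1.296 · 14.0/√60 = 48.36

We are 90% confident that μ ≥ 48.36.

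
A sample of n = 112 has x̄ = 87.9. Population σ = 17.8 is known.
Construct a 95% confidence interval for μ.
(84.60, 91.20)

z-interval (σ known):
z* = 1.960 for 95% confidence

Margin of error = z* · σ/√n = 1.960 · 17.8/√112 = 3.30

CI: (87.9 - 3.30, 87.9 + 3.30) = (84.60, 91.20)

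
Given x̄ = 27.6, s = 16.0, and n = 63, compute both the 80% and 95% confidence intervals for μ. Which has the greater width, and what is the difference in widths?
95% CI is wider by 2.84

df = 62
80% CI: t* = 1.295, (24.99, 30.21), width = 2 · t* · s/√n = 5.22
95% CI: t* = 1.999, (23.57, 31.63), width = 2 · t* · s/√n = 8.06

The 95% CI is wider by 8.06 - 5.22 = 2.84.
Higher confidence requires a wider interval.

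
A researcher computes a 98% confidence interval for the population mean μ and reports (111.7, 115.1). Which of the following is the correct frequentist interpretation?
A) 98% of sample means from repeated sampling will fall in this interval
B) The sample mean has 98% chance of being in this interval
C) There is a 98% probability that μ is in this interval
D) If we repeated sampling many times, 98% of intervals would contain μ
D

A) Wrong — coverage applies to intervals containing μ, not to future x̄ values.
B) Wrong — x̄ is observed and sits in the interval by construction.
C) Wrong — μ is fixed; the randomness lives in the interval, not in μ.
D) Correct — this is the frequentist long-run coverage interpretation.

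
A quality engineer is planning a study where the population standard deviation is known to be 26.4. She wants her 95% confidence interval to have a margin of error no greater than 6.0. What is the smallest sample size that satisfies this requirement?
n ≥ 75

For margin E ≤ 6.0:
n ≥ (z* · σ / E)²
n ≥ (1.960 · 26.4 / 6.0)²
n ≥ 74.37

Minimum n = 75 (rounding up)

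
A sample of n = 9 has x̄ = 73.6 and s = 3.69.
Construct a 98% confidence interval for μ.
(70.04, 77.16)

t-interval (σ unknown):
df = n - 1 = 8
t* = 2.896 for 98% confidence

Margin of error = t* · s/√n = 2.896 · 3.69/√9 = 3.56

CI: (70.04, 77.16)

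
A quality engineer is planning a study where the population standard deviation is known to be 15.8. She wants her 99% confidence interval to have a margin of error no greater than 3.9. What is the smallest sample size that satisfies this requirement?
n ≥ 109

For margin E ≤ 3.9:
n ≥ (z* · σ / E)²
n ≥ (2.576 · 15.8 / 3.9)²
n ≥ 108.91

Minimum n = 109 (rounding up)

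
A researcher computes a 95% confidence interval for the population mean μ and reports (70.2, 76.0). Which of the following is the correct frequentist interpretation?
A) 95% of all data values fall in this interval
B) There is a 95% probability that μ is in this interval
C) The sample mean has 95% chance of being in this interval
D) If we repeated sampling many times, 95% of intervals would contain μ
D

A) Wrong — a CI is about the parameter μ, not individual data values.
B) Wrong — μ is fixed; the randomness lives in the interval, not in μ.
C) Wrong — x̄ is observed and sits in the interval by construction.
D) Correct — this is the frequentist long-run coverage interpretation.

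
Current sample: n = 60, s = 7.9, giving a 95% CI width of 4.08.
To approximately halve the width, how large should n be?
n ≈ 240

CI width ∝ 1/√n
To reduce width by factor 2, need √n to grow by 2 → need 2² = 4 times as many samples.

Current: n = 60, width = 4.08
New: n = 240, width ≈ 2.01

Width reduced by factor of 4.08/2.01 = 2.03.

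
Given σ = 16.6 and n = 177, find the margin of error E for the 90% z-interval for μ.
Margin of error = 2.05

Margin of error = z* · σ/√n
= 1.645 · 16.6/√177
= 1.645 · 16.6/13.3041
= 2.05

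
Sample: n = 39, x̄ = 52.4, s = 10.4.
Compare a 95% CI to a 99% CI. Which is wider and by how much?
99% CI is wider by 2.29

df = 38
95% CI: t* = 2.024, (49.03, 55.77), width = 2 · t* · s/√n = 6.74
99% CI: t* = 2.712, (47.88, 56.92), width = 2 · t* · s/√n = 9.03

The 99% CI is wider by 9.03 - 6.74 = 2.29.
Higher confidence requires a wider interval.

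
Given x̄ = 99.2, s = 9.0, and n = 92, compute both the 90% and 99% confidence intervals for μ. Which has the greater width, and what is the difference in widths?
99% CI is wider by 1.82

df = 91
90% CI: t* = 1.662, (97.64, 100.76), width = 2 · t* · s/√n = 3.12
99% CI: t* = 2.631, (96.73, 101.67), width = 2 · t* · s/√n = 4.94

The 99% CI is wider by 4.94 - 3.12 = 1.82.
Higher confidence requires a wider interval.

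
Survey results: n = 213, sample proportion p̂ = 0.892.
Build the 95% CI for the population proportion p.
(0.850, 0.934)

Proportion CI:
SE = √(p̂(1-p̂)/n) = √(0.892 · 0.108 / 213) = 0.02127

z* = 1.960
Margin = z* · SE = 1.960 · 0.02127 = 0.0417

CI: 0.892 ± 0.0417 = (0.850, 0.934)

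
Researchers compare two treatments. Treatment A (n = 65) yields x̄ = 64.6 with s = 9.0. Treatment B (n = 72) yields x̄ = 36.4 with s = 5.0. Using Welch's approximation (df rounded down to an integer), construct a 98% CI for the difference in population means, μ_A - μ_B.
(25.21, 31.19)

Difference: x̄₁ - x̄₂ = 28.20
SE = √(s₁²/n₁ + s₂²/n₂) = √(9.0²/65 + 5.0²/72) = 1.2623
df = 97.79 → 97 (Welch–Satterthwaite, rounded down)
t* = 2.365

CI: 28.20 ± 2.365 · 1.2623 = 28.20 ± 2.99 = (25.21, 31.19)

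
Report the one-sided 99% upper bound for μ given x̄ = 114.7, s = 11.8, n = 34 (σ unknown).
μ ≤ 119.65

Upper bound (one-sided):
t* = 2.445 (one-sided for 99%)
Upper bound = x̄ + t* · s/√n = 114.7 + 2.445 · 11.8/√34 = 119.65

We are 99% confident that μ ≤ 119.65.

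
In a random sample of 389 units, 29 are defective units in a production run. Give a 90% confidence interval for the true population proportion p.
(0.053, 0.096)

Proportion CI:
p̂ = 29/389 = 0.07455
SE = √(p̂(1-p̂)/n) = √(0.07455 · 0.92545 / 389) = 0.01332

z* = 1.645
Margin = z* · SE = 1.645 · 0.01332 = 0.0219

CI: 0.07455 ± 0.0219 = (0.053, 0.096)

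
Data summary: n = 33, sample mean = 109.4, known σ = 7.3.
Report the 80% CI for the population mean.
(107.77, 111.03)

z-interval (σ known):
z* = 1.282 for 80% confidence

Margin of error = z* · σ/√n = 1.282 · 7.3/√33 = 1.63

CI: (109.4 - 1.63, 109.4 + 1.63) = (107.77, 111.03)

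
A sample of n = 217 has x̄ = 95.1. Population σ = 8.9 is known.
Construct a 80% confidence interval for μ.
(94.33, 95.87)

z-interval (σ known):
z* = 1.282 for 80% confidence

Margin of error = z* · σ/√n = 1.282 · 8.9/√217 = 0.77

CI: (95.1 - 0.77, 95.1 + 0.77) = (94.33, 95.87)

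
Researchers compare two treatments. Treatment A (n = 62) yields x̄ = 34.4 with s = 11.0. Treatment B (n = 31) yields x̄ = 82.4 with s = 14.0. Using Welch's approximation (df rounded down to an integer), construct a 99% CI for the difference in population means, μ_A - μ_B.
(-55.71, -40.29)

Difference: x̄₁ - x̄₂ = -48.00
SE = √(s₁²/n₁ + s₂²/n₂) = √(11.0²/62 + 14.0²/31) = 2.8765
df = 49.08 → 49 (Welch–Satterthwaite, rounded down)
t* = 2.680

CI: -48.00 ± 2.680 · 2.8765 = -48.00 ± 7.71 = (-55.71, -40.29)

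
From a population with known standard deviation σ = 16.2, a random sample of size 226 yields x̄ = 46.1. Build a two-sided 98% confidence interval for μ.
(43.59, 48.61)

z-interval (σ known):
z* = 2.326 for 98% confidence

Margin of error = z* · σ/√n = 2.326 · 16.2/√226 = 2.51

CI: (46.1 - 2.51, 46.1 + 2.51) = (43.59, 48.61)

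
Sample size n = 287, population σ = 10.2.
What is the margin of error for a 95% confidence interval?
Margin of error = 1.18

Margin of error = z* · σ/√n
= 1.960 · 10.2/√287
= 1.960 · 10.2/16.9411
= 1.18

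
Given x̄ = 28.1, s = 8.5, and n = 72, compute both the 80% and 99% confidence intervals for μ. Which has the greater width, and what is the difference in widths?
99% CI is wider by 2.71

df = 71
80% CI: t* = 1.294, (26.80, 29.40), width = 2 · t* · s/√n = 2.59
99% CI: t* = 2.647, (25.45, 30.75), width = 2 · t* · s/√n = 5.30

The 99% CI is wider by 5.30 - 2.59 = 2.71.
Higher confidence requires a wider interval.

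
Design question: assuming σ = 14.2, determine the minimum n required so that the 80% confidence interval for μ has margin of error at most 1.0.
n ≥ 332

For margin E ≤ 1.0:
n ≥ (z* · σ / E)²
n ≥ (1.282 · 14.2 / 1.0)²
n ≥ 331.40

Minimum n = 332 (rounding up)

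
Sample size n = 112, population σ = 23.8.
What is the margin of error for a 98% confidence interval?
Margin of error = 5.23

Margin of error = z* · σ/√n
= 2.326 · 23.8/√112
= 2.326 · 23.8/10.5830
= 5.23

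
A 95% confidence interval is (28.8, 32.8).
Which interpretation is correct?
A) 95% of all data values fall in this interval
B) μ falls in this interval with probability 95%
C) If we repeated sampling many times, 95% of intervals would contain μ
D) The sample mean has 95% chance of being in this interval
C

A) Wrong — a CI is about the parameter μ, not individual data values.
B) Wrong — μ is fixed; the randomness lives in the interval, not in μ.
C) Correct — this is the frequentist long-run coverage interpretation.
D) Wrong — x̄ is observed and sits in the interval by construction.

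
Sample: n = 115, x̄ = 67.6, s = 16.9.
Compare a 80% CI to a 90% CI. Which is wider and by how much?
90% CI is wider by 1.17

df = 114
80% CI: t* = 1.289, (65.57, 69.63), width = 2 · t* · s/√n = 4.06
90% CI: t* = 1.658, (64.99, 70.21), width = 2 · t* · s/√n = 5.23

The 90% CI is wider by 5.23 - 4.06 = 1.17.
Higher confidence requires a wider interval.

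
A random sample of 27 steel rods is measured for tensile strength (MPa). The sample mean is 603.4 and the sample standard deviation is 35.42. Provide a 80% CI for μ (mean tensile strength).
(594.44, 612.36)

t-interval (σ unknown):
df = n - 1 = 26
t* = 1.315 for 80% confidence

Margin of error = t* · s/√n = 1.315 · 35.42/√27 = 8.96

CI: (594.44, 612.36)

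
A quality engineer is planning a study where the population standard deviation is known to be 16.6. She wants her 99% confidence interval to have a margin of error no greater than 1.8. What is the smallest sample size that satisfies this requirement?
n ≥ 565

For margin E ≤ 1.8:
n ≥ (z* · σ / E)²
n ≥ (2.576 · 16.6 / 1.8)²
n ≥ 564.37

Minimum n = 565 (rounding up)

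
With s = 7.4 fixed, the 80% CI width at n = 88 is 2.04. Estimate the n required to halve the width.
n ≈ 352

CI width ∝ 1/√n
To reduce width by factor 2, need √n to grow by 2 → need 2² = 4 times as many samples.

Current: n = 88, width = 2.04
New: n = 352, width ≈ 1.01

Width reduced by factor of 2.04/1.01 = 2.02.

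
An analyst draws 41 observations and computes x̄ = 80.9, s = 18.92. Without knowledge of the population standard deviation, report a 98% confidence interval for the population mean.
(73.74, 88.06)

t-interval (σ unknown):
df = n - 1 = 40
t* = 2.423 for 98% confidence

Margin of error = t* · s/√n = 2.423 · 18.92/√41 = 7.16

CI: (73.74, 88.06)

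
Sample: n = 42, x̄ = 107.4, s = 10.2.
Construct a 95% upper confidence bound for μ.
μ ≤ 110.05

Upper bound (one-sided):
t* = 1.683 (one-sided for 95%)
Upper bound = x̄ + t* · s/√n = 107.4 + 1.683 · 10.2/√42 = 110.05

We are 95% confident that μ ≤ 110.05.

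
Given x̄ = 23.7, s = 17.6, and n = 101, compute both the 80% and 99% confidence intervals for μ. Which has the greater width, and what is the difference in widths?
99% CI is wider by 4.68

df = 100
80% CI: t* = 1.290, (21.44, 25.96), width = 2 · t* · s/√n = 4.52
99% CI: t* = 2.626, (19.10, 28.30), width = 2 · t* · s/√n = 9.20

The 99% CI is wider by 9.20 - 4.52 = 4.68.
Higher confidence requires a wider interval.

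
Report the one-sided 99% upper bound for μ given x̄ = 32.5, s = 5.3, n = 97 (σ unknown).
μ ≤ 33.77

Upper bound (one-sided):
t* = 2.366 (one-sided for 99%)
Upper bound = x̄ + t* · s/√n = 32.5 + 2.366 · 5.3/√97 = 33.77

We are 99% confident that μ ≤ 33.77.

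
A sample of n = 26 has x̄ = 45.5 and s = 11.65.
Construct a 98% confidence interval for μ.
(39.82, 51.18)

t-interval (σ unknown):
df = n - 1 = 25
t* = 2.485 for 98% confidence

Margin of error = t* · s/√n = 2.485 · 11.65/√26 = 5.68

CI: (39.82, 51.18)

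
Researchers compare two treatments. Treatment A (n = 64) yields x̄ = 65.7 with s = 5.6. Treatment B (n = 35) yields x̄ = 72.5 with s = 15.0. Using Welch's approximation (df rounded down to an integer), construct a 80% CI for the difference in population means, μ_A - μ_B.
(-10.23, -3.37)

Difference: x̄₁ - x̄₂ = -6.80
SE = √(s₁²/n₁ + s₂²/n₂) = √(5.6²/64 + 15.0²/35) = 2.6303
df = 39.26 → 39 (Welch–Satterthwaite, rounded down)
t* = 1.304

CI: -6.80 ± 1.304 · 2.6303 = -6.80 ± 3.43 = (-10.23, -3.37)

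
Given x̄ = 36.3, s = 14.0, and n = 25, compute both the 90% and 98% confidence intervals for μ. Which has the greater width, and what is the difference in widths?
98% CI is wider by 4.38

df = 24
90% CI: t* = 1.711, (31.51, 41.09), width = 2 · t* · s/√n = 9.58
98% CI: t* = 2.492, (29.32, 43.28), width = 2 · t* · s/√n = 13.96

The 98% CI is wider by 13.96 - 9.58 = 4.38.
Higher confidence requires a wider interval.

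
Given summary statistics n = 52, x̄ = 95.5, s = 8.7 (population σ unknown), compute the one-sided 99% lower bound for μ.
μ ≥ 92.60

Lower bound (one-sided):
t* = 2.402 (one-sided for 99%)
Lower bound = x̄ - t* · s/√n = 95.5 - 2.402 · 8.7/√52 = 92.60

We are 99% confident that μ ≥ 92.60.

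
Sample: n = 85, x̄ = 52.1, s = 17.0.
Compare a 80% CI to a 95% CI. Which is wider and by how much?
95% CI is wider by 2.58

df = 84
80% CI: t* = 1.292, (49.72, 54.48), width = 2 · t* · s/√n = 4.76
95% CI: t* = 1.989, (48.43, 55.77), width = 2 · t* · s/√n = 7.34

The 95% CI is wider by 7.34 - 4.76 = 2.58.
Higher confidence requires a wider interval.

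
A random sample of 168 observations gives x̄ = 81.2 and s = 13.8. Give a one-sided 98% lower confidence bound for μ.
μ ≥ 79.00

Lower bound (one-sided):
t* = 2.070 (one-sided for 98%)
Lower bound = x̄ - t* · s/√n = 81.2 - 2.070 · 13.8/√168 = 79.00

We are 98% confident that μ ≥ 79.00.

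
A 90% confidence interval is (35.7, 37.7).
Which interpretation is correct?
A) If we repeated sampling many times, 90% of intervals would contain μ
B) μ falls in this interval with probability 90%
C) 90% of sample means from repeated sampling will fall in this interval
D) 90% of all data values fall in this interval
A

A) Correct — this is the frequentist long-run coverage interpretation.
B) Wrong — μ is fixed; the randomness lives in the interval, not in μ.
C) Wrong — coverage applies to intervals containing μ, not to future x̄ values.
D) Wrong — a CI is about the parameter μ, not individual data values.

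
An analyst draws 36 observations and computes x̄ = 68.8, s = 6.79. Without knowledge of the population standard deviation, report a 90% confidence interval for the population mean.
(66.89, 70.71)

t-interval (σ unknown):
df = n - 1 = 35
t* = 1.690 for 90% confidence

Margin of error = t* · s/√n = 1.690 · 6.79/√36 = 1.91

CI: (66.89, 70.71)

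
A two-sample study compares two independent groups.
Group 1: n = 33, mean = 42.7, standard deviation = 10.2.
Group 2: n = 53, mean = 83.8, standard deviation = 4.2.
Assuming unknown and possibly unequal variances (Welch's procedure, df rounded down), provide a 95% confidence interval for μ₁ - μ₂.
(-44.88, -37.32)

Difference: x̄₁ - x̄₂ = -41.10
SE = √(s₁²/n₁ + s₂²/n₂) = √(10.2²/33 + 4.2²/53) = 1.8670
df = 38.85 → 38 (Welch–Satterthwaite, rounded down)
t* = 2.024

CI: -41.10 ± 2.024 · 1.8670 = -41.10 ± 3.78 = (-44.88, -37.32)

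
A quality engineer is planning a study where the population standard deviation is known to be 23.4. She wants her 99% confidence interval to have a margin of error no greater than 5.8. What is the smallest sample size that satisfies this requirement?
n ≥ 109

For margin E ≤ 5.8:
n ≥ (z* · σ / E)²
n ≥ (2.576 · 23.4 / 5.8)²
n ≥ 108.01

Minimum n = 109 (rounding up)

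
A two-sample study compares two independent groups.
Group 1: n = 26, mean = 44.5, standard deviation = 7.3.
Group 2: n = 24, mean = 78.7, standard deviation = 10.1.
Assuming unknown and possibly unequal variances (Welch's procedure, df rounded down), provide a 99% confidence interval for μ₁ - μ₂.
(-40.98, -27.42)

Difference: x̄₁ - x̄₂ = -34.20
SE = √(s₁²/n₁ + s₂²/n₂) = √(7.3²/26 + 10.1²/24) = 2.5100
df = 41.63 → 41 (Welch–Satterthwaite, rounded down)
t* = 2.701

CI: -34.20 ± 2.701 · 2.5100 = -34.20 ± 6.78 = (-40.98, -27.42)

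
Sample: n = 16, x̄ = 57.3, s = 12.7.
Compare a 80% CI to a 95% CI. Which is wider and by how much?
95% CI is wider by 5.01

df = 15
80% CI: t* = 1.341, (53.04, 61.56), width = 2 · t* · s/√n = 8.52
95% CI: t* = 2.131, (50.53, 64.07), width = 2 · t* · s/√n = 13.53

The 95% CI is wider by 13.53 - 8.52 = 5.01.
Higher confidence requires a wider interval.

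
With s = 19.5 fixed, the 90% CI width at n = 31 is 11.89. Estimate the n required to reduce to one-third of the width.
n ≈ 279

CI width ∝ 1/√n
To reduce width by factor 3, need √n to grow by 3 → need 3² = 9 times as many samples.

Current: n = 31, width = 11.89
New: n = 279, width ≈ 3.85

Width reduced by factor of 11.89/3.85 = 3.09.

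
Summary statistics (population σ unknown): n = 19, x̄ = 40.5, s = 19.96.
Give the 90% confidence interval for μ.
(32.56, 48.44)

t-interval (σ unknown):
df = n - 1 = 18
t* = 1.734 for 90% confidence

Margin of error = t* · s/√n = 1.734 · 19.96/√19 = 7.94

CI: (32.56, 48.44)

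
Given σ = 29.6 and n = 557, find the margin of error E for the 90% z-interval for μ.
Margin of error = 2.06

Margin of error = z* · σ/√n
= 1.645 · 29.6/√557
= 1.645 · 29.6/23.6008
= 2.06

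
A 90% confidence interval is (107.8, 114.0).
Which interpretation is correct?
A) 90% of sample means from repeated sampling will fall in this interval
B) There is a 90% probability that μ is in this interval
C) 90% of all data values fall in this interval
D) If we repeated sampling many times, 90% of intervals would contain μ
D

A) Wrong — coverage applies to intervals containing μ, not to future x̄ values.
B) Wrong — μ is fixed; the randomness lives in the interval, not in μ.
C) Wrong — a CI is about the parameter μ, not individual data values.
D) Correct — this is the frequentist long-run coverage interpretation.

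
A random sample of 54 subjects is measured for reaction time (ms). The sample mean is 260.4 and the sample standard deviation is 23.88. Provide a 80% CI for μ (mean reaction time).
(256.18, 264.62)

t-interval (σ unknown):
df = n - 1 = 53
t* = 1.298 for 80% confidence

Margin of error = t* · s/√n = 1.298 · 23.88/√54 = 4.22

CI: (256.18, 264.62)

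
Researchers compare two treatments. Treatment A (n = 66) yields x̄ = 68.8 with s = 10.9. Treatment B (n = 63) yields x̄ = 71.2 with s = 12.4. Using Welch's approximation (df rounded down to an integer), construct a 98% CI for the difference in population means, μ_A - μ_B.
(-7.25, 2.45)

Difference: x̄₁ - x̄₂ = -2.40
SE = √(s₁²/n₁ + s₂²/n₂) = √(10.9²/66 + 12.4²/63) = 2.0593
df = 123.24 → 123 (Welch–Satterthwaite, rounded down)
t* = 2.357

CI: -2.40 ± 2.357 · 2.0593 = -2.40 ± 4.85 = (-7.25, 2.45)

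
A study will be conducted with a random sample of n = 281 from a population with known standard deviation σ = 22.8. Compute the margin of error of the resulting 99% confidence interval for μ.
Margin of error = 3.50

Margin of error = z* · σ/√n
= 2.576 · 22.8/√281
= 2.576 · 22.8/16.7631
= 3.50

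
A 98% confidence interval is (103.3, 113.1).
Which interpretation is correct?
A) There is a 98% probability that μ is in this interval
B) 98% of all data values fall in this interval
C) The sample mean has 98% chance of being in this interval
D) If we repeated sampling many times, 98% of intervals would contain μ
D

A) Wrong — μ is fixed; the randomness lives in the interval, not in μ.
B) Wrong — a CI is about the parameter μ, not individual data values.
C) Wrong — x̄ is observed and sits in the interval by construction.
D) Correct — this is the frequentist long-run coverage interpretation.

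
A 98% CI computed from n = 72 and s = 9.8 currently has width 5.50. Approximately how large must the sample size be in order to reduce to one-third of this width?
n ≈ 648

CI width ∝ 1/√n
To reduce width by factor 3, need √n to grow by 3 → need 3² = 9 times as many samples.

Current: n = 72, width = 5.50
New: n = 648, width ≈ 1.80

Width reduced by factor of 5.50/1.80 = 3.06.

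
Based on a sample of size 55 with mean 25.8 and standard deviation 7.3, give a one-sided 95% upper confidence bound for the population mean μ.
μ ≤ 27.45

Upper bound (one-sided):
t* = 1.674 (one-sided for 95%)
Upper bound = x̄ + t* · s/√n = 25.8 + 1.674 · 7.3/√55 = 27.45

We are 95% confident that μ ≤ 27.45.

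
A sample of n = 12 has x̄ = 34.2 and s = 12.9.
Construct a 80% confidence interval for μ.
(29.12, 39.28)

t-interval (σ unknown):
df = n - 1 = 11
t* = 1.363 for 80% confidence

Margin of error = t* · s/√n = 1.363 · 12.9/√12 = 5.08

CI: (29.12, 39.28)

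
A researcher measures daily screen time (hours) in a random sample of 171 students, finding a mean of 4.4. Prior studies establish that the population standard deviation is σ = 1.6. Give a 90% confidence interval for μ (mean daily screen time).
(4.20, 4.60)

z-interval (σ known):
z* = 1.645 for 90% confidence

Margin of error = z* · σ/√n = 1.645 · 1.6/√171 = 0.20

CI: (4.4 - 0.20, 4.4 + 0.20) = (4.20, 4.60)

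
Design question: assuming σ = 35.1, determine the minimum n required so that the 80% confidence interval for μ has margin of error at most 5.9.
n ≥ 59

For margin E ≤ 5.9:
n ≥ (z* · σ / E)²
n ≥ (1.282 · 35.1 / 5.9)²
n ≥ 58.17

Minimum n = 59 (rounding up)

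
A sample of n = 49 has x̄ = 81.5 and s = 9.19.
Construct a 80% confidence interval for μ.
(79.79, 83.21)

t-interval (σ unknown):
df = n - 1 = 48
t* = 1.299 for 80% confidence

Margin of error = t* · s/√n = 1.299 · 9.19/√49 = 1.71

CI: (79.79, 83.21)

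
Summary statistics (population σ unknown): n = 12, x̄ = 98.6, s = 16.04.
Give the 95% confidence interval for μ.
(88.41, 108.79)

t-interval (σ unknown):
df = n - 1 = 11
t* = 2.201 for 95% confidence

Margin of error = t* · s/√n = 2.201 · 16.04/√12 = 10.19

CI: (88.41, 108.79)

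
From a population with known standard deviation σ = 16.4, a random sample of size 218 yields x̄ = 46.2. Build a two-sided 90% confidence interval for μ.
(44.37, 48.03)

z-interval (σ known):
z* = 1.645 for 90% confidence

Margin of error = z* · σ/√n = 1.645 · 16.4/√218 = 1.83

CI: (46.2 - 1.83, 46.2 + 1.83) = (44.37, 48.03)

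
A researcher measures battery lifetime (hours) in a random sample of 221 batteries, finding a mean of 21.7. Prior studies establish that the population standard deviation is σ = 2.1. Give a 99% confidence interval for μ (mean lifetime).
(21.34, 22.06)

z-interval (σ known):
z* = 2.576 for 99% confidence

Margin of error = z* · σ/√n = 2.576 · 2.1/√221 = 0.36

CI: (21.7 - 0.36, 21.7 + 0.36) = (21.34, 22.06)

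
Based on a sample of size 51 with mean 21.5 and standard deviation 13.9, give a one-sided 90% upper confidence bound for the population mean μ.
μ ≤ 24.03

Upper bound (one-sided):
t* = 1.299 (one-sided for 90%)
Upper bound = x̄ + t* · s/√n = 21.5 + 1.299 · 13.9/√51 = 24.03

We are 90% confident that μ ≤ 24.03.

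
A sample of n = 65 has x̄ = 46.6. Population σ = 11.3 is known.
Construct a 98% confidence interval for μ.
(43.34, 49.86)

z-interval (σ known):
z* = 2.326 for 98% confidence

Margin of error = z* · σ/√n = 2.326 · 11.3/√65 = 3.26

CI: (46.6 - 3.26, 46.6 + 3.26) = (43.34, 49.86)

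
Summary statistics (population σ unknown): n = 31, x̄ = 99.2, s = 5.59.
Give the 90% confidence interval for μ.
(97.50, 100.90)

t-interval (σ unknown):
df = n - 1 = 30
t* = 1.697 for 90% confidence

Margin of error = t* · s/√n = 1.697 · 5.59/√31 = 1.70

CI: (97.50, 100.90)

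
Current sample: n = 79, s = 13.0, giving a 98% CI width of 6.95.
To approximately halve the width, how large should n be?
n ≈ 316

CI width ∝ 1/√n
To reduce width by factor 2, need √n to grow by 2 → need 2² = 4 times as many samples.

Current: n = 79, width = 6.95
New: n = 316, width ≈ 3.42

Width reduced by factor of 6.95/3.42 = 2.03.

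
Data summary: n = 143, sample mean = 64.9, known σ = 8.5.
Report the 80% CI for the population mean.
(63.99, 65.81)

z-interval (σ known):
z* = 1.282 for 80% confidence

Margin of error = z* · σ/√n = 1.282 · 8.5/√143 = 0.91

CI: (64.9 - 0.91, 64.9 + 0.91) = (63.99, 65.81)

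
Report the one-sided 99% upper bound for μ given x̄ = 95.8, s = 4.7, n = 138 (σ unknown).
μ ≤ 96.74

Upper bound (one-sided):
t* = 2.354 (one-sided for 99%)
Upper bound = x̄ + t* · s/√n = 95.8 + 2.354 · 4.7/√138 = 96.74

We are 99% confident that μ ≤ 96.74.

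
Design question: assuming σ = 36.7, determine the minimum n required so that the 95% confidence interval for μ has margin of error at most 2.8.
n ≥ 660

For margin E ≤ 2.8:
n ≥ (z* · σ / E)²
n ≥ (1.960 · 36.7 / 2.8)²
n ≥ 659.98

Minimum n = 660 (rounding up)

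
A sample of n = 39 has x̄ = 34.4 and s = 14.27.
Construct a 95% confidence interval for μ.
(29.78, 39.02)

t-interval (σ unknown):
df = n - 1 = 38
t* = 2.024 for 95% confidence

Margin of error = t* · s/√n = 2.024 · 14.27/√39 = 4.62

CI: (29.78, 39.02)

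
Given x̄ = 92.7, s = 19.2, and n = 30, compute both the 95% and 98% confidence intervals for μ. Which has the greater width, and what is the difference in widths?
98% CI is wider by 2.92

df = 29
95% CI: t* = 2.045, (85.53, 99.87), width = 2 · t* · s/√n = 14.34
98% CI: t* = 2.462, (84.07, 101.33), width = 2 · t* · s/√n = 17.26

The 98% CI is wider by 17.26 - 14.34 = 2.92.
Higher confidence requires a wider interval.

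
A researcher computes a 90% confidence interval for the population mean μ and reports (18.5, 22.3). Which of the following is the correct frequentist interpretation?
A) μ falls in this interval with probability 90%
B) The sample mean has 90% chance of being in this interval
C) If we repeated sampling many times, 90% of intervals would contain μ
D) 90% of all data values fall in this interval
C

A) Wrong — μ is fixed; the randomness lives in the interval, not in μ.
B) Wrong — x̄ is observed and sits in the interval by construction.
C) Correct — this is the frequentist long-run coverage interpretation.
D) Wrong — a CI is about the parameter μ, not individual data values.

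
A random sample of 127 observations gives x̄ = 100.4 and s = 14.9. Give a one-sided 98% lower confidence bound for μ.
μ ≥ 97.66

Lower bound (one-sided):
t* = 2.075 (one-sided for 98%)
Lower bound = x̄ - t* · s/√n = 100.4 - 2.075 · 14.9/√127 = 97.66

We are 98% confident that μ ≥ 97.66.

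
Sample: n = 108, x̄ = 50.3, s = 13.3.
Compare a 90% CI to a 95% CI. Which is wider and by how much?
95% CI is wider by 0.82

df = 107
90% CI: t* = 1.659, (48.18, 52.42), width = 2 · t* · s/√n = 4.25
95% CI: t* = 1.982, (47.76, 52.84), width = 2 · t* · s/√n = 5.07

The 95% CI is wider by 5.07 - 4.25 = 0.82.
Higher confidence requires a wider interval.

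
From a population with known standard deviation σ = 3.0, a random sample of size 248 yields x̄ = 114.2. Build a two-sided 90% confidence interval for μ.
(113.89, 114.51)

z-interval (σ known):
z* = 1.645 for 90% confidence

Margin of error = z* · σ/√n = 1.645 · 3.0/√248 = 0.31

CI: (114.2 - 0.31, 114.2 + 0.31) = (113.89, 114.51)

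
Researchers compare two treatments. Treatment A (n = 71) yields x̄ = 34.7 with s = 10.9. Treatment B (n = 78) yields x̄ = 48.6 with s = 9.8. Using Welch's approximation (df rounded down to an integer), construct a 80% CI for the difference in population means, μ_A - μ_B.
(-16.10, -11.70)

Difference: x̄₁ - x̄₂ = -13.90
SE = √(s₁²/n₁ + s₂²/n₂) = √(10.9²/71 + 9.8²/78) = 1.7043
df = 141.34 → 141 (Welch–Satterthwaite, rounded down)
t* = 1.288

CI: -13.90 ± 1.288 · 1.7043 = -13.90 ± 2.20 = (-16.10, -11.70)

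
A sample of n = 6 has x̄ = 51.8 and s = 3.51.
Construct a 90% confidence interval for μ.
(48.91, 54.69)

t-interval (σ unknown):
df = n - 1 = 5
t* = 2.015 for 90% confidence

Margin of error = t* · s/√n = 2.015 · 3.51/√6 = 2.89

CI: (48.91, 54.69)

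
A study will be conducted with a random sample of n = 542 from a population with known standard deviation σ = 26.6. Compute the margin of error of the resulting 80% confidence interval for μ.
Margin of error = 1.46

Margin of error = z* · σ/√n
= 1.282 · 26.6/√542
= 1.282 · 26.6/23.2809
= 1.46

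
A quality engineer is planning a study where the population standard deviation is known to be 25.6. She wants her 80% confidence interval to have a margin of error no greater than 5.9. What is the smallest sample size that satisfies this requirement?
n ≥ 31

For margin E ≤ 5.9:
n ≥ (z* · σ / E)²
n ≥ (1.282 · 25.6 / 5.9)²
n ≥ 30.94

Minimum n = 31 (rounding up)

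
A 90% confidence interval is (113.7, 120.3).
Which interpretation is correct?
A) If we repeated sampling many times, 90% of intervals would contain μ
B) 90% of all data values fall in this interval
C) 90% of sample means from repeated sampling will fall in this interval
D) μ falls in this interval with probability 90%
A

A) Correct — this is the frequentist long-run coverage interpretation.
B) Wrong — a CI is about the parameter μ, not individual data values.
C) Wrong — coverage applies to intervals containing μ, not to future x̄ values.
D) Wrong — μ is fixed; the randomness lives in the interval, not in μ.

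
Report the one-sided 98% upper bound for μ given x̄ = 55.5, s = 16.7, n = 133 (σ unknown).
μ ≤ 58.50

Upper bound (one-sided):
t* = 2.074 (one-sided for 98%)
Upper bound = x̄ + t* · s/√n = 55.5 + 2.074 · 16.7/√133 = 58.50

We are 98% confident that μ ≤ 58.50.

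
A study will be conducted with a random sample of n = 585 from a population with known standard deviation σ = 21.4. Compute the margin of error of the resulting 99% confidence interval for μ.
Margin of error = 2.28

Margin of error = z* · σ/√n
= 2.576 · 21.4/√585
= 2.576 · 21.4/24.1868
= 2.28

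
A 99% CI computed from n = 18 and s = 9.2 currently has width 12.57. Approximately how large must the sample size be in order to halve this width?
n ≈ 72

CI width ∝ 1/√n
To reduce width by factor 2, need √n to grow by 2 → need 2² = 4 times as many samples.

Current: n = 18, width = 12.57
New: n = 72, width ≈ 5.74

Width reduced by factor of 12.57/5.74 = 2.19.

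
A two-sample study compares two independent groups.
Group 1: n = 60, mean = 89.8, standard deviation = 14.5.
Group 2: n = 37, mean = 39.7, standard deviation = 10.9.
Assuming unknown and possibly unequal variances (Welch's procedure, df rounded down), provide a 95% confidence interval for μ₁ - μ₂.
(44.95, 55.25)

Difference: x̄₁ - x̄₂ = 50.10
SE = √(s₁²/n₁ + s₂²/n₂) = √(14.5²/60 + 10.9²/37) = 2.5914
df = 91.18 → 91 (Welch–Satterthwaite, rounded down)
t* = 1.986

CI: 50.10 ± 1.986 · 2.5914 = 50.10 ± 5.15 = (44.95, 55.25)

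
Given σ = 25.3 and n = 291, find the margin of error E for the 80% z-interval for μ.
Margin of error = 1.90

Margin of error = z* · σ/√n
= 1.282 · 25.3/√291
= 1.282 · 25.3/17.0587
= 1.90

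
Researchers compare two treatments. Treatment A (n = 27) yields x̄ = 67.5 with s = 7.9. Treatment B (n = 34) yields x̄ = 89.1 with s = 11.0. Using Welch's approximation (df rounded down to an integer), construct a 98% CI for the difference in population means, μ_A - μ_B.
(-27.40, -15.80)

Difference: x̄₁ - x̄₂ = -21.60
SE = √(s₁²/n₁ + s₂²/n₂) = √(7.9²/27 + 11.0²/34) = 2.4229
df = 58.48 → 58 (Welch–Satterthwaite, rounded down)
t* = 2.392

CI: -21.60 ± 2.392 · 2.4229 = -21.60 ± 5.80 = (-27.40, -15.80)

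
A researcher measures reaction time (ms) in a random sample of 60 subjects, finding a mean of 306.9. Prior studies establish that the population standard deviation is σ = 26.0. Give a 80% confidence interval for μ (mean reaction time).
(302.60, 311.20)

z-interval (σ known):
z* = 1.282 for 80% confidence

Margin of error = z* · σ/√n = 1.282 · 26.0/√60 = 4.30

CI: (306.9 - 4.30, 306.9 + 4.30) = (302.60, 311.20)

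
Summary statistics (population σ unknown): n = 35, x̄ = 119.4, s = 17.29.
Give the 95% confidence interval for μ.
(113.46, 125.34)

t-interval (σ unknown):
df = n - 1 = 34
t* = 2.032 for 95% confidence

Margin of error = t* · s/√n = 2.032 · 17.29/√35 = 5.94

CI: (113.46, 125.34)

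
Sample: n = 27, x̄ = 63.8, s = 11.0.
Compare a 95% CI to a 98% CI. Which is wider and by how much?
98% CI is wider by 1.80

df = 26
95% CI: t* = 2.056, (59.45, 68.15), width = 2 · t* · s/√n = 8.70
98% CI: t* = 2.479, (58.55, 69.05), width = 2 · t* · s/√n = 10.50

The 98% CI is wider by 10.50 - 8.70 = 1.80.
Higher confidence requires a wider interval.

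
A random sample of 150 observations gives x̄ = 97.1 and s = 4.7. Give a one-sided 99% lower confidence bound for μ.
μ ≥ 96.20

Lower bound (one-sided):
t* = 2.352 (one-sided for 99%)
Lower bound = x̄ - t* · s/√n = 97.1 - 2.352 · 4.7/√150 = 96.20

We are 99% confident that μ ≥ 96.20.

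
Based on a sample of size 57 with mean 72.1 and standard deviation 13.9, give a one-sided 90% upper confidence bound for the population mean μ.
μ ≤ 74.49

Upper bound (one-sided):
t* = 1.297 (one-sided for 90%)
Upper bound = x̄ + t* · s/√n = 72.1 + 1.297 · 13.9/√57 = 74.49

We are 90% confident that μ ≤ 74.49.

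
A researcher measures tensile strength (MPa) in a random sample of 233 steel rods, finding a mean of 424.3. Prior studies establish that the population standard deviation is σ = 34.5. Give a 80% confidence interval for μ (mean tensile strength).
(421.40, 427.20)

z-interval (σ known):
z* = 1.282 for 80% confidence

Margin of error = z* · σ/√n = 1.282 · 34.5/√233 = 2.90

CI: (424.3 - 2.90, 424.3 + 2.90) = (421.40, 427.20)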